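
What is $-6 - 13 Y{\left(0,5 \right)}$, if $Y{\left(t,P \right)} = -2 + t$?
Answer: $20$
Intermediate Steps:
$-6 - 13 Y{\left(0,5 \right)} = -6 - 13 \left(-2 + 0\right) = -6 - -26 = -6 + 26 = 20$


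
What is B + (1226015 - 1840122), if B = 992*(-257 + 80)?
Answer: -789691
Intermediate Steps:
B = -175584 (B = 992*(-177) = -175584)
B + (1226015 - 1840122) = -175584 + (1226015 - 1840122) = -175584 - 614107 = -789691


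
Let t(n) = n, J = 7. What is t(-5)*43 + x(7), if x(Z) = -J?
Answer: -222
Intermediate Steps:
x(Z) = -7 (x(Z) = -1*7 = -7)
t(-5)*43 + x(7) = -5*43 - 7 = -215 - 7 = -222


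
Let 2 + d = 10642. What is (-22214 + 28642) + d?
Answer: 17068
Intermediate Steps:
d = 10640 (d = -2 + 10642 = 10640)
(-22214 + 28642) + d = (-22214 + 28642) + 10640 = 6428 + 10640 = 17068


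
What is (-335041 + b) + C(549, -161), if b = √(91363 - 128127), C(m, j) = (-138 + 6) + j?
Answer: -335334 + 2*I*√9191 ≈ -3.3533e+5 + 191.74*I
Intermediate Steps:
C(m, j) = -132 + j
b = 2*I*√9191 (b = √(-36764) = 2*I*√9191 ≈ 191.74*I)
(-335041 + b) + C(549, -161) = (-335041 + 2*I*√9191) + (-132 - 161) = (-335041 + 2*I*√9191) - 293 = -335334 + 2*I*√9191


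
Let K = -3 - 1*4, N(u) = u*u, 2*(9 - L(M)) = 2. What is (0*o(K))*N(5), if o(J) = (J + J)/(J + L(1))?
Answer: 0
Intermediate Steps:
L(M) = 8 (L(M) = 9 - ½*2 = 9 - 1 = 8)
N(u) = u²
K = -7 (K = -3 - 4 = -7)
o(J) = 2*J/(8 + J) (o(J) = (J + J)/(J + 8) = (2*J)/(8 + J) = 2*J/(8 + J))
(0*o(K))*N(5) = (0*(2*(-7)/(8 - 7)))*5² = (0*(2*(-7)/1))*25 = (0*(2*(-7)*1))*25 = (0*(-14))*25 = 0*25 = 0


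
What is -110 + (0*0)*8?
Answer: -110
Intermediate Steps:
-110 + (0*0)*8 = -110 + 0*8 = -110 + 0 = -110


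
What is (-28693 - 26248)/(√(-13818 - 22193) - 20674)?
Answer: 1135850234/427450287 + 54941*I*√36011/427450287 ≈ 2.6573 + 0.024391*I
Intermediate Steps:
(-28693 - 26248)/(√(-13818 - 22193) - 20674) = -54941/(√(-36011) - 20674) = -54941/(I*√36011 - 20674) = -54941/(-20674 + I*√36011)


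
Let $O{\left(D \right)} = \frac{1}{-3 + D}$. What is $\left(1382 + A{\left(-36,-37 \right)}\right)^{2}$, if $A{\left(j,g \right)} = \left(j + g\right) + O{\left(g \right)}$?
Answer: $\frac{2741464881}{1600} \approx 1.7134 \cdot 10^{6}$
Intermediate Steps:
$A{\left(j,g \right)} = g + j + \frac{1}{-3 + g}$ ($A{\left(j,g \right)} = \left(j + g\right) + \frac{1}{-3 + g} = \left(g + j\right) + \frac{1}{-3 + g} = g + j + \frac{1}{-3 + g}$)
$\left(1382 + A{\left(-36,-37 \right)}\right)^{2} = \left(1382 + \frac{1 + \left(-3 - 37\right) \left(-37 - 36\right)}{-3 - 37}\right)^{2} = \left(1382 + \frac{1 - -2920}{-40}\right)^{2} = \left(1382 - \frac{1 + 2920}{40}\right)^{2} = \left(1382 - \frac{2921}{40}\right)^{2} = \left(\frac{52359}{40}\right)^{2} = \frac{2741464881}{1600}$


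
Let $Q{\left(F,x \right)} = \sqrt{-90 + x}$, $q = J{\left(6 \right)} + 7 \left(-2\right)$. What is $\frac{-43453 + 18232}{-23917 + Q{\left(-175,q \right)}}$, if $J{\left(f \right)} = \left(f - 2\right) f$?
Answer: $\frac{28724317}{27239189} + \frac{4804 i \sqrt{5}}{27239189} \approx 1.0545 + 0.00039436 i$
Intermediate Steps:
$J{\left(f \right)} = f \left(-2 + f\right)$ ($J{\left(f \right)} = \left(-2 + f\right) f = f \left(-2 + f\right)$)
$q = 10$ ($q = 6 \left(-2 + 6\right) + 7 \left(-2\right) = 6 \cdot 4 - 14 = 24 - 14 = 10$)
$\frac{-43453 + 18232}{-23917 + Q{\left(-175,q \right)}} = \frac{-43453 + 18232}{-23917 + \sqrt{-90 + 10}} = - \frac{25221}{-23917 + \sqrt{-80}} = - \frac{25221}{-23917 + 4 i \sqrt{5}}$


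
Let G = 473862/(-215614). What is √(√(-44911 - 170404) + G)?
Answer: √(-25542820317 + 11622349249*I*√215315)/107807 ≈ 15.196 + 15.268*I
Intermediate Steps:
G = -236931/107807 (G = 473862*(-1/215614) = -236931/107807 ≈ -2.1977)
√(√(-44911 - 170404) + G) = √(√(-44911 - 170404) - 236931/107807) = √(√(-215315) - 236931/107807) = √(I*√215315 - 236931/107807) = √(-236931/107807 + I*√215315)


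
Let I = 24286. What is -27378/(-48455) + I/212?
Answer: 591291133/5136230 ≈ 115.12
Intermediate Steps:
-27378/(-48455) + I/212 = -27378/(-48455) + 24286/212 = -27378*(-1/48455) + 24286*(1/212) = 27378/48455 + 12143/106 = 591291133/5136230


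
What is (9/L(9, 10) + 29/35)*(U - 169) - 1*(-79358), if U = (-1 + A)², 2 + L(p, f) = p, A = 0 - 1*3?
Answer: 2766208/35 ≈ 79035.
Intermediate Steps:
A = -3 (A = 0 - 3 = -3)
L(p, f) = -2 + p
U = 16 (U = (-1 - 3)² = (-4)² = 16)
(9/L(9, 10) + 29/35)*(U - 169) - 1*(-79358) = (9/(-2 + 9) + 29/35)*(16 - 169) - 1*(-79358) = (9/7 + 29*(1/35))*(-153) + 79358 = (9*(⅐) + 29/35)*(-153) + 79358 = (9/7 + 29/35)*(-153) + 79358 = (74/35)*(-153) + 79358 = -11322/35 + 79358 = 2766208/35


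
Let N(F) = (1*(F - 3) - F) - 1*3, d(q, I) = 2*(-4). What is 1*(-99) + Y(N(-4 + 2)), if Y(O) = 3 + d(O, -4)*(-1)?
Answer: -88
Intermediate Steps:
d(q, I) = -8
N(F) = -6 (N(F) = (1*(-3 + F) - F) - 3 = ((-3 + F) - F) - 3 = -3 - 3 = -6)
Y(O) = 11 (Y(O) = 3 - 8*(-1) = 3 + 8 = 11)
1*(-99) + Y(N(-4 + 2)) = 1*(-99) + 11 = -99 + 11 = -88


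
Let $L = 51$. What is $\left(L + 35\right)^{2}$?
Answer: $7396$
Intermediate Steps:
$\left(L + 35\right)^{2} = \left(51 + 35\right)^{2} = 86^{2} = 7396$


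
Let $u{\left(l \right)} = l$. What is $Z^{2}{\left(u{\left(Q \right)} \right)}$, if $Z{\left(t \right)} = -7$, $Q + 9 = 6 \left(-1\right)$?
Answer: $49$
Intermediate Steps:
$Q = -15$ ($Q = -9 + 6 \left(-1\right) = -9 - 6 = -15$)
$Z^{2}{\left(u{\left(Q \right)} \right)} = \left(-7\right)^{2} = 49$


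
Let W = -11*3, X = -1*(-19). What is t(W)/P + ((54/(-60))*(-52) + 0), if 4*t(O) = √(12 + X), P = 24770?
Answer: 234/5 + √31/99080 ≈ 46.800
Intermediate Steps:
X = 19
W = -33
t(O) = √31/4 (t(O) = √(12 + 19)/4 = √31/4)
t(W)/P + ((54/(-60))*(-52) + 0) = (√31/4)/24770 + ((54/(-60))*(-52) + 0) = (√31/4)*(1/24770) + ((54*(-1/60))*(-52) + 0) = √31/99080 + (-9/10*(-52) + 0) = √31/99080 + (234/5 + 0) = √31/99080 + 234/5 = 234/5 + √31/99080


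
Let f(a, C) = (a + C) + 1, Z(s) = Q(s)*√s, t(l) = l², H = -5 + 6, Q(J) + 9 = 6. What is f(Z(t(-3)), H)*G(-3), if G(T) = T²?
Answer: -63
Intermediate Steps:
Q(J) = -3 (Q(J) = -9 + 6 = -3)
H = 1
Z(s) = -3*√s
f(a, C) = 1 + C + a (f(a, C) = (C + a) + 1 = 1 + C + a)
f(Z(t(-3)), H)*G(-3) = (1 + 1 - 3*√((-3)²))*(-3)² = (1 + 1 - 3*√9)*9 = (1 + 1 - 3*3)*9 = (1 + 1 - 9)*9 = -7*9 = -63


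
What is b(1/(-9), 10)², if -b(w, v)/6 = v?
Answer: 3600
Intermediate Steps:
b(w, v) = -6*v
b(1/(-9), 10)² = (-6*10)² = (-60)² = 3600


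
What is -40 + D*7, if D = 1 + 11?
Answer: 44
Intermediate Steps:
D = 12
-40 + D*7 = -40 + 12*7 = -40 + 84 = 44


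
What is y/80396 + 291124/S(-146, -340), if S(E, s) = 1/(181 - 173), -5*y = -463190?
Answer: 93620866735/40198 ≈ 2.3290e+6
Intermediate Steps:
y = 92638 (y = -1/5*(-463190) = 92638)
S(E, s) = 1/8
y/80396 + 291124/S(-146, -340) = 92638/80396 + 291124/(1/8) = 92638*(1/80396) + 291124*8 = 46319/40198 + 2328992 = 93620866735/40198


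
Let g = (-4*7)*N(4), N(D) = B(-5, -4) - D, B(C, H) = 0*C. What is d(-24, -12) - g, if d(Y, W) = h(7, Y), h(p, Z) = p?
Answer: -105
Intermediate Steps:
d(Y, W) = 7
B(C, H) = 0
N(D) = -D (N(D) = 0 - D = -D)
g = 112 (g = (-4*7)*(-1*4) = -28*(-4) = 112)
d(-24, -12) - g = 7 - 1*112 = 7 - 112 = -105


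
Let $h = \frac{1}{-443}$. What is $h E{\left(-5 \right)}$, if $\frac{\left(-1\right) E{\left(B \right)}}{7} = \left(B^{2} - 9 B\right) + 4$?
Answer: $\frac{518}{443} \approx 1.1693$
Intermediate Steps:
$h = - \frac{1}{443} \approx -0.0022573$
$E{\left(B \right)} = -28 - 7 B^{2} + 63 B$ ($E{\left(B \right)} = - 7 \left(\left(B^{2} - 9 B\right) + 4\right) = - 7 \left(4 + B^{2} - 9 B\right) = -28 - 7 B^{2} + 63 B$)
$h E{\left(-5 \right)} = - \frac{-28 - 7 \left(-5\right)^{2} + 63 \left(-5\right)}{443} = - \frac{-28 - 175 - 315}{443} = \left(- \frac{1}{443}\right) \left(-518\right) = \frac{518}{443}$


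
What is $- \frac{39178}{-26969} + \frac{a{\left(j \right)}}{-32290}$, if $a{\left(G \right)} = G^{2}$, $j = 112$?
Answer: $\frac{463379242}{435414505} \approx 1.0642$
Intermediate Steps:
$- \frac{39178}{-26969} + \frac{a{\left(j \right)}}{-32290} = - \frac{39178}{-26969} + \frac{112^{2}}{-32290} = \left(-39178\right) \left(- \frac{1}{26969}\right) + 12544 \left(- \frac{1}{32290}\right) = \frac{39178}{26969} - \frac{6272}{16145} = \frac{463379242}{435414505}$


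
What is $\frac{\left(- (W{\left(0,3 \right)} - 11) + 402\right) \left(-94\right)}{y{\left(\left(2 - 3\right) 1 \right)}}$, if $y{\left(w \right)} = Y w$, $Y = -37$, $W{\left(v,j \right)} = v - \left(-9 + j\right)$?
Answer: $-1034$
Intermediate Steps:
$W{\left(v,j \right)} = 9 + v - j$ ($W{\left(v,j \right)} = v - \left(-9 + j\right) = 9 + v - j$)
$y{\left(w \right)} = - 37 w$
$\frac{\left(- (W{\left(0,3 \right)} - 11) + 402\right) \left(-94\right)}{y{\left(\left(2 - 3\right) 1 \right)}} = \frac{\left(- (\left(9 + 0 - 3\right) - 11) + 402\right) \left(-94\right)}{\left(-37\right) \left(2 - 3\right) 1} = \frac{\left(- (\left(9 + 0 - 3\right) - 11) + 402\right) \left(-94\right)}{\left(-37\right) \left(\left(-1\right) 1\right)} = \frac{\left(- (6 - 11) + 402\right) \left(-94\right)}{\left(-37\right) \left(-1\right)} = \frac{\left(\left(-1\right) \left(-5\right) + 402\right) \left(-94\right)}{37} = \left(5 + 402\right) \left(-94\right) \frac{1}{37} = 407 \left(-94\right) \frac{1}{37} = \left(-38258\right) \frac{1}{37} = -1034$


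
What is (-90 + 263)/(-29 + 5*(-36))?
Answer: -173/209 ≈ -0.82775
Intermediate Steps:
(-90 + 263)/(-29 + 5*(-36)) = 173/(-29 - 180) = 173/(-209) = 173*(-1/209) = -173/209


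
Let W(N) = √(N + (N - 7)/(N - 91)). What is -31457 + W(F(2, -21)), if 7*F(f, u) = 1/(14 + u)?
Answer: -31457 + √3455385/7805 ≈ -31457.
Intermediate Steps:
F(f, u) = 1/(7*(14 + u))
W(N) = √(N + (-7 + N)/(-91 + N))
-31457 + W(F(2, -21)) = -31457 + √((-7 + 1/(7*(14 - 21)) + (1/(7*(14 - 21)))*(-91 + 1/(7*(14 - 21))))/(-91 + 1/(7*(14 - 21)))) = -31457 + √((-7 + (⅐)/(-7) + ((⅐)/(-7))*(-91 + (⅐)/(-7)))/(-91 + (⅐)/(-7))) = -31457 + √((-7 + (⅐)*(-⅐) + ((⅐)*(-⅐))*(-91 + (⅐)*(-⅐)))/(-91 + (⅐)*(-⅐))) = -31457 + √((-7 - 1/49 - (-91 - 1/49)/49)/(-91 - 1/49)) = -31457 + √((-7 - 1/49 - 1/49*(-4460/49))/(-4460/49)) = -31457 + √(-49*(-7 - 1/49 + 4460/2401)/4460) = -31457 + √(-49/4460*(-12396/2401)) = -31457 + √(3099/54635) = -31457 + √3455385/7805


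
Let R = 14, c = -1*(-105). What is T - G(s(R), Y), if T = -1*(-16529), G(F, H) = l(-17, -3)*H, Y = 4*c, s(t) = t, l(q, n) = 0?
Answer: 16529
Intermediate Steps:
c = 105
Y = 420 (Y = 4*105 = 420)
G(F, H) = 0 (G(F, H) = 0*H = 0)
T = 16529
T - G(s(R), Y) = 16529 - 1*0 = 16529 + 0 = 16529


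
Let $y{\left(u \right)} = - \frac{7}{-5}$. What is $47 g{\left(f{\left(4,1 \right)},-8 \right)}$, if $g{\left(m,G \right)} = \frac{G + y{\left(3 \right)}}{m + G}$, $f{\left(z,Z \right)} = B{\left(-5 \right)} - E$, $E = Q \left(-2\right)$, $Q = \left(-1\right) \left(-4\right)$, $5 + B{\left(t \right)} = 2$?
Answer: $\frac{517}{5} \approx 103.4$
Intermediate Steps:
$B{\left(t \right)} = -3$ ($B{\left(t \right)} = -5 + 2 = -3$)
$Q = 4$
$E = -8$ ($E = 4 \left(-2\right) = -8$)
$f{\left(z,Z \right)} = 5$ ($f{\left(z,Z \right)} = -3 - -8 = -3 + 8 = 5$)
$y{\left(u \right)} = \frac{7}{5}$ ($y{\left(u \right)} = \left(-7\right) \left(- \frac{1}{5}\right) = \frac{7}{5}$)
$g{\left(m,G \right)} = \frac{\frac{7}{5} + G}{G + m}$ ($g{\left(m,G \right)} = \frac{G + \frac{7}{5}}{m + G} = \frac{\frac{7}{5} + G}{G + m}$)
$47 g{\left(f{\left(4,1 \right)},-8 \right)} = 47 \frac{\frac{7}{5} - 8}{-8 + 5} = 47 \frac{1}{-3} \left(- \frac{33}{5}\right) = 47 \left(\left(- \frac{1}{3}\right) \left(- \frac{33}{5}\right)\right) = 47 \cdot \frac{11}{5} = \frac{517}{5}$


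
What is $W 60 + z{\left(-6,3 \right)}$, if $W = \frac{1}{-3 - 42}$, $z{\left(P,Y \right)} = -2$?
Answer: $- \frac{10}{3} \approx -3.3333$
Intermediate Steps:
$W = - \frac{1}{45}$ ($W = \frac{1}{-3 - 42} = \frac{1}{-45} = - \frac{1}{45} \approx -0.022222$)
$W 60 + z{\left(-6,3 \right)} = \left(- \frac{1}{45}\right) 60 - 2 = - \frac{4}{3} - 2 = - \frac{10}{3}$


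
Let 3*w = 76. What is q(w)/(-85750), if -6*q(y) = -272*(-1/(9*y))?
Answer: 17/7331625 ≈ 2.3187e-6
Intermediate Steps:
w = 76/3 (w = (1/3)*76 = 76/3 ≈ 25.333)
q(y) = -136/(27*y) (q(y) = -(-136)/(3*(y*(-9))) = -(-136)/(3*((-9*y))) = -(-136)*(-1/(9*y))/3 = -136/(27*y))
q(w)/(-85750) = -136/(27*76/3)/(-85750) = -136/27*3/76*(-1/85750) = -34/171*(-1/85750) = 17/7331625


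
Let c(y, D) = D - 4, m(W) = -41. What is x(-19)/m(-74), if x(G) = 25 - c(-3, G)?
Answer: -48/41 ≈ -1.1707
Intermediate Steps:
c(y, D) = -4 + D
x(G) = 29 - G (x(G) = 25 - (-4 + G) = 25 + (4 - G) = 29 - G)
x(-19)/m(-74) = (29 - 1*(-19))/(-41) = (29 + 19)*(-1/41) = 48*(-1/41) = -48/41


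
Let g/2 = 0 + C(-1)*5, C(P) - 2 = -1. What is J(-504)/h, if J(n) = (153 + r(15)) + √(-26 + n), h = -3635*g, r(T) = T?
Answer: -84/18175 - I*√530/36350 ≈ -0.0046217 - 0.00063333*I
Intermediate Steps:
C(P) = 1 (C(P) = 2 - 1 = 1)
g = 10 (g = 2*(0 + 1*5) = 2*(0 + 5) = 2*5 = 10)
h = -36350 (h = -3635*10 = -36350)
J(n) = 168 + √(-26 + n) (J(n) = (153 + 15) + √(-26 + n) = 168 + √(-26 + n))
J(-504)/h = (168 + √(-26 - 504))/(-36350) = (168 + √(-530))*(-1/36350) = (168 + I*√530)*(-1/36350) = -84/18175 - I*√530/36350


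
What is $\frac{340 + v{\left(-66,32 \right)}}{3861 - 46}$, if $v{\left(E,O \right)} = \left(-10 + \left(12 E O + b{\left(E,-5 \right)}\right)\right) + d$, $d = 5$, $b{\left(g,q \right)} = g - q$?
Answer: $- \frac{46}{7} \approx -6.5714$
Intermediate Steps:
$v{\left(E,O \right)} = E + 12 E O$ ($v{\left(E,O \right)} = \left(-10 + \left(12 E O + \left(E - -5\right)\right)\right) + 5 = \left(-10 + \left(12 E O + \left(E + 5\right)\right)\right) + 5 = \left(-10 + \left(12 E O + \left(5 + E\right)\right)\right) + 5 = \left(-10 + \left(5 + E + 12 E O\right)\right) + 5 = \left(-5 + E + 12 E O\right) + 5 = E + 12 E O$)
$\frac{340 + v{\left(-66,32 \right)}}{3861 - 46} = \frac{340 - 66 \left(1 + 12 \cdot 32\right)}{3861 - 46} = \frac{340 - 66 \left(1 + 384\right)}{3815} = \left(340 - 25410\right) \frac{1}{3815} = \left(-25070\right) \frac{1}{3815} = - \frac{46}{7}$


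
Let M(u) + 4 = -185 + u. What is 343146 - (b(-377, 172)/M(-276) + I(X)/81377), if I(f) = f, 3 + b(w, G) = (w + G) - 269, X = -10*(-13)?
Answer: 4328236807417/12613435 ≈ 3.4315e+5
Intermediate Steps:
M(u) = -189 + u (M(u) = -4 + (-185 + u) = -189 + u)
X = 130
b(w, G) = -272 + G + w (b(w, G) = -3 + ((w + G) - 269) = -3 + ((G + w) - 269) = -3 + (-269 + G + w) = -272 + G + w)
343146 - (b(-377, 172)/M(-276) + I(X)/81377) = 343146 - ((-272 + 172 - 377)/(-189 - 276) + 130/81377) = 343146 - (-477/(-465) + 130*(1/81377)) = 343146 - (-477*(-1/465) + 130/81377) = 343146 - (159/155 + 130/81377) = 343146 - 1*12959093/12613435 = 343146 - 12959093/12613435 = 4328236807417/12613435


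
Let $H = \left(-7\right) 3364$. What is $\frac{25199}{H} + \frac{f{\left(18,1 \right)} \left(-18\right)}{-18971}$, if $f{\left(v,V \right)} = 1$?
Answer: $- \frac{477626365}{446729108} \approx -1.0692$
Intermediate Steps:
$H = -23548$
$\frac{25199}{H} + \frac{f{\left(18,1 \right)} \left(-18\right)}{-18971} = \frac{25199}{-23548} + \frac{1 \left(-18\right)}{-18971} = 25199 \left(- \frac{1}{23548}\right) - - \frac{18}{18971} = - \frac{25199}{23548} + \frac{18}{18971} = - \frac{477626365}{446729108}$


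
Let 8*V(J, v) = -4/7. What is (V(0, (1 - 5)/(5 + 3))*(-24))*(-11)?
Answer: -132/7 ≈ -18.857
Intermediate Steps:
V(J, v) = -1/14 (V(J, v) = (-4/7)/8 = (-4*⅐)/8 = (⅛)*(-4/7) = -1/14)
(V(0, (1 - 5)/(5 + 3))*(-24))*(-11) = -1/14*(-24)*(-11) = (12/7)*(-11) = -132/7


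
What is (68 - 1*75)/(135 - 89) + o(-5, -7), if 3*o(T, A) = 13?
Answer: 577/138 ≈ 4.1812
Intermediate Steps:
o(T, A) = 13/3 (o(T, A) = (⅓)*13 = 13/3)
(68 - 1*75)/(135 - 89) + o(-5, -7) = (68 - 1*75)/(135 - 89) + 13/3 = (68 - 75)/46 + 13/3 = (1/46)*(-7) + 13/3 = -7/46 + 13/3 = 577/138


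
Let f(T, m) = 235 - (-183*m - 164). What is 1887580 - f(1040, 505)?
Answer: 1794766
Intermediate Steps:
f(T, m) = 399 + 183*m (f(T, m) = 235 - (-164 - 183*m) = 235 + (164 + 183*m) = 399 + 183*m)
1887580 - f(1040, 505) = 1887580 - (399 + 183*505) = 1887580 - (399 + 92415) = 1887580 - 1*92814 = 1887580 - 92814 = 1794766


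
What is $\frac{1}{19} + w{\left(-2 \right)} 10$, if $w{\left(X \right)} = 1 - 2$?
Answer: $- \frac{189}{19} \approx -9.9474$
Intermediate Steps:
$w{\left(X \right)} = -1$ ($w{\left(X \right)} = 1 - 2 = -1$)
$\frac{1}{19} + w{\left(-2 \right)} 10 = \frac{1}{19} - 10 = - \frac{189}{19}$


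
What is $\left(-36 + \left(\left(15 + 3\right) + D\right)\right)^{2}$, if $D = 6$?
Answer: $144$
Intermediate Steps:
$\left(-36 + \left(\left(15 + 3\right) + D\right)\right)^{2} = \left(-36 + \left(\left(15 + 3\right) + 6\right)\right)^{2} = \left(-36 + \left(18 + 6\right)\right)^{2} = \left(-36 + 24\right)^{2} = \left(-12\right)^{2} = 144$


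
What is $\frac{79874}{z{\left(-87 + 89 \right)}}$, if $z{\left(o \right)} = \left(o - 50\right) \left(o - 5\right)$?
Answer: $\frac{39937}{72} \approx 554.68$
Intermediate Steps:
$z{\left(o \right)} = \left(-50 + o\right) \left(-5 + o\right)$
$\frac{79874}{z{\left(-87 + 89 \right)}} = \frac{79874}{250 + \left(-87 + 89\right)^{2} - 55 \left(-87 + 89\right)} = \frac{79874}{250 + 2^{2} - 110} = \frac{79874}{250 + 4 - 110} = \frac{79874}{144} = 79874 \cdot \frac{1}{144} = \frac{39937}{72}$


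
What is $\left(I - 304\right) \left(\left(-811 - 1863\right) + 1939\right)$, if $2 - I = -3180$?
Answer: $-2115330$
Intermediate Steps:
$I = 3182$ ($I = 2 - -3180 = 2 + 3180 = 3182$)
$\left(I - 304\right) \left(\left(-811 - 1863\right) + 1939\right) = \left(3182 - 304\right) \left(\left(-811 - 1863\right) + 1939\right) = 2878 \left(-2674 + 1939\right) = 2878 \left(-735\right) = -2115330$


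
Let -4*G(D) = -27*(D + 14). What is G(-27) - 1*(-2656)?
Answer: 10273/4 ≈ 2568.3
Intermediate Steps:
G(D) = 189/2 + 27*D/4 (G(D) = -(-27)*(D + 14)/4 = -(-27)*(14 + D)/4 = -(-378 - 27*D)/4 = 189/2 + 27*D/4)
G(-27) - 1*(-2656) = (189/2 + (27/4)*(-27)) - 1*(-2656) = (189/2 - 729/4) + 2656 = -351/4 + 2656 = 10273/4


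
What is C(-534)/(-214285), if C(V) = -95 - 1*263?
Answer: 358/214285 ≈ 0.0016707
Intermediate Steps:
C(V) = -358 (C(V) = -95 - 263 = -358)
C(-534)/(-214285) = -358/(-214285) = -358*(-1/214285) = 358/214285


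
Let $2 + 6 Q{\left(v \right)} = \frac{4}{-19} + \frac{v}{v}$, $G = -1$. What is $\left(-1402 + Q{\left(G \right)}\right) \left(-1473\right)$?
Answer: $\frac{78486841}{38} \approx 2.0654 \cdot 10^{6}$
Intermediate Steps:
$Q{\left(v \right)} = - \frac{23}{114}$ ($Q{\left(v \right)} = - \frac{1}{3} + \frac{\frac{4}{-19} + \frac{v}{v}}{6} = - \frac{1}{3} + \frac{4 \left(- \frac{1}{19}\right) + 1}{6} = - \frac{1}{3} + \frac{- \frac{4}{19} + 1}{6} = - \frac{1}{3} + \frac{1}{6} \cdot \frac{15}{19} = - \frac{1}{3} + \frac{5}{38} = - \frac{23}{114}$)
$\left(-1402 + Q{\left(G \right)}\right) \left(-1473\right) = \left(-1402 - \frac{23}{114}\right) \left(-1473\right) = \left(- \frac{159851}{114}\right) \left(-1473\right) = \frac{78486841}{38}$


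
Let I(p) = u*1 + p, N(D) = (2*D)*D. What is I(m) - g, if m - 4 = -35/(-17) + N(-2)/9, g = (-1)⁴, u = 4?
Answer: 1522/153 ≈ 9.9477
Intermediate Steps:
N(D) = 2*D²
g = 1
m = 1063/153 (m = 4 + (-35/(-17) + (2*(-2)²)/9) = 4 + (-35*(-1/17) + (2*4)*(⅑)) = 4 + (35/17 + 8*(⅑)) = 4 + (35/17 + 8/9) = 4 + 451/153 = 1063/153 ≈ 6.9477)
I(p) = 4 + p (I(p) = 4*1 + p = 4 + p)
I(m) - g = (4 + 1063/153) - 1*1 = 1675/153 - 1 = 1522/153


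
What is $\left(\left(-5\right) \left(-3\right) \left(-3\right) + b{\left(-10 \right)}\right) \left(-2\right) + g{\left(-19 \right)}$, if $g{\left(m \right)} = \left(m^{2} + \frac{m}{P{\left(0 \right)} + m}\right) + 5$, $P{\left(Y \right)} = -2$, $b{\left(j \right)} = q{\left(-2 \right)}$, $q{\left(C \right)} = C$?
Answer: $\frac{9679}{21} \approx 460.9$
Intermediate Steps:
$b{\left(j \right)} = -2$
$g{\left(m \right)} = 5 + m^{2} + \frac{m}{-2 + m}$ ($g{\left(m \right)} = \left(m^{2} + \frac{m}{-2 + m}\right) + 5 = 5 + m^{2} + \frac{m}{-2 + m}$)
$\left(\left(-5\right) \left(-3\right) \left(-3\right) + b{\left(-10 \right)}\right) \left(-2\right) + g{\left(-19 \right)} = \left(\left(-5\right) \left(-3\right) \left(-3\right) - 2\right) \left(-2\right) + \frac{-10 + \left(-19\right)^{3} - 2 \left(-19\right)^{2} + 6 \left(-19\right)}{-2 - 19} = \left(15 \left(-3\right) - 2\right) \left(-2\right) + \frac{-10 - 6859 - 722 - 114}{-21} = \left(-45 - 2\right) \left(-2\right) - \frac{-10 - 6859 - 722 - 114}{21} = \left(-47\right) \left(-2\right) - - \frac{7705}{21} = 94 + \frac{7705}{21} = \frac{9679}{21}$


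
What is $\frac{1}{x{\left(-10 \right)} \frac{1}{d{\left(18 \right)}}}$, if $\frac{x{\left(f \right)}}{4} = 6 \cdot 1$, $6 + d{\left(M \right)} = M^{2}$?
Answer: $\frac{53}{4} \approx 13.25$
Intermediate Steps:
$d{\left(M \right)} = -6 + M^{2}$
$x{\left(f \right)} = 24$ ($x{\left(f \right)} = 4 \cdot 6 \cdot 1 = 4 \cdot 6 = 24$)
$\frac{1}{x{\left(-10 \right)} \frac{1}{d{\left(18 \right)}}} = \frac{1}{24 \frac{1}{-6 + 18^{2}}} = \frac{1}{24 \frac{1}{-6 + 324}} = \frac{1}{24 \cdot \frac{1}{318}} = \frac{1}{\frac{4}{53}} = \frac{53}{4}$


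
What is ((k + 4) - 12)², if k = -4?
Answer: 144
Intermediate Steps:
((k + 4) - 12)² = ((-4 + 4) - 12)² = (0 - 12)² = (-12)² = 144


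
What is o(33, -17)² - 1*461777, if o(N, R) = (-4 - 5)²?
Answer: -455216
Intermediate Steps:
o(N, R) = 81 (o(N, R) = (-9)² = 81)
o(33, -17)² - 1*461777 = 81² - 1*461777 = 6561 - 461777 = -455216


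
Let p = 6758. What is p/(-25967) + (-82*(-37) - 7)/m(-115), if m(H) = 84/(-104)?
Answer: -681265584/181769 ≈ -3748.0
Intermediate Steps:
m(H) = -21/26 (m(H) = 84*(-1/104) = -21/26)
p/(-25967) + (-82*(-37) - 7)/m(-115) = 6758/(-25967) + (-82*(-37) - 7)/(-21/26) = 6758*(-1/25967) + (3034 - 7)*(-26/21) = -6758/25967 + 3027*(-26/21) = -6758/25967 - 26234/7 = -681265584/181769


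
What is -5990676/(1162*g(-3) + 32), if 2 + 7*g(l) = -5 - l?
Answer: 1497669/158 ≈ 9478.9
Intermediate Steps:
g(l) = -1 - l/7 (g(l) = -2/7 + (-5 - l)/7 = -2/7 + (-5/7 - l/7) = -1 - l/7)
-5990676/(1162*g(-3) + 32) = -5990676/(1162*(-1 - ⅐*(-3)) + 32) = -5990676/(1162*(-1 + 3/7) + 32) = -5990676/(1162*(-4/7) + 32) = -5990676/(-664 + 32) = -5990676/(-632) = -5990676*(-1/632) = 1497669/158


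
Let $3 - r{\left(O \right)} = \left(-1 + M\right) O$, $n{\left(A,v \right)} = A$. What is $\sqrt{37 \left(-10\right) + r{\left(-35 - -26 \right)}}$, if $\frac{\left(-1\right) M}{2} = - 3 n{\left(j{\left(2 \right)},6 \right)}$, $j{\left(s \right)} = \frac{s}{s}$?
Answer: $i \sqrt{322} \approx 17.944 i$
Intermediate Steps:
$j{\left(s \right)} = 1$
$M = 6$ ($M = - 2 \left(\left(-3\right) 1\right) = \left(-2\right) \left(-3\right) = 6$)
$r{\left(O \right)} = 3 - 5 O$ ($r{\left(O \right)} = 3 - \left(-1 + 6\right) O = 3 - 5 O$)
$\sqrt{37 \left(-10\right) + r{\left(-35 - -26 \right)}} = \sqrt{37 \left(-10\right) - \left(-3 + 5 \left(-35 - -26\right)\right)} = \sqrt{-370 - \left(-3 + 5 \left(-35 + 26\right)\right)} = \sqrt{-370 + \left(3 - -45\right)} = \sqrt{-370 + \left(3 + 45\right)} = \sqrt{-370 + 48} = \sqrt{-322} = i \sqrt{322}$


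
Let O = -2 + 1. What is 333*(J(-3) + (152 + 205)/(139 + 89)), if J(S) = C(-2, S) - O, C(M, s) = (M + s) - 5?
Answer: -188145/76 ≈ -2475.6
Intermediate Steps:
C(M, s) = -5 + M + s
O = -1
J(S) = -6 + S (J(S) = (-5 - 2 + S) - 1*(-1) = (-7 + S) + 1 = -6 + S)
333*(J(-3) + (152 + 205)/(139 + 89)) = 333*((-6 - 3) + (152 + 205)/(139 + 89)) = 333*(-9 + 357/228) = 333*(-9 + 357*(1/228)) = 333*(-9 + 119/76) = 333*(-565/76) = -188145/76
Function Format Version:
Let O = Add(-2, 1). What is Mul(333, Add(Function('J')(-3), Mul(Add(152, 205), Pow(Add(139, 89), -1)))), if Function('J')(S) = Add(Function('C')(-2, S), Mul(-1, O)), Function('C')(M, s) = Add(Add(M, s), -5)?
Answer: Rational(-188145, 76) ≈ -2475.6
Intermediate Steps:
Function('C')(M, s) = Add(-5, M, s)
O = -1
Function('J')(S) = Add(-6, S) (Function('J')(S) = Add(Add(-5, -2, S), Mul(-1, -1)) = Add(Add(-7, S), 1) = Add(-6, S))
Mul(333, Add(Function('J')(-3), Mul(Add(152, 205), Pow(Add(139, 89), -1)))) = Mul(333, Add(Add(-6, -3), Mul(Add(152, 205), Pow(Add(139, 89), -1)))) = Mul(333, Add(-9, Mul(357, Pow(228, -1)))) = Mul(333, Add(-9, Mul(357, Rational(1, 228)))) = Mul(333, Add(-9, Rational(119, 76))) = Mul(333, Rational(-565, 76)) = Rational(-188145, 76)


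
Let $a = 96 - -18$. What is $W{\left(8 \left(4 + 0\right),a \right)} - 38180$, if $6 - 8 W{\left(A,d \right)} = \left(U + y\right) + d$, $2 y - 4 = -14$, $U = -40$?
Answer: $- \frac{305503}{8} \approx -38188.0$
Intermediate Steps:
$y = -5$ ($y = 2 + \frac{1}{2} \left(-14\right) = 2 - 7 = -5$)
$a = 114$ ($a = 96 + 18 = 114$)
$W{\left(A,d \right)} = \frac{51}{8} - \frac{d}{8}$ ($W{\left(A,d \right)} = \frac{3}{4} - \frac{\left(-40 - 5\right) + d}{8} = \frac{3}{4} - \frac{-45 + d}{8} = \frac{3}{4} - \left(- \frac{45}{8} + \frac{d}{8}\right) = \frac{51}{8} - \frac{d}{8}$)
$W{\left(8 \left(4 + 0\right),a \right)} - 38180 = \left(\frac{51}{8} - \frac{57}{4}\right) - 38180 = - \frac{63}{8} - 38180 = - \frac{305503}{8}$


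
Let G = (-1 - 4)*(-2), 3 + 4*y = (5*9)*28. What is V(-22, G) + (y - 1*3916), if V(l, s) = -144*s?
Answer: -20167/4 ≈ -5041.8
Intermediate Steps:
y = 1257/4 (y = -¾ + ((5*9)*28)/4 = -¾ + (45*28)/4 = -¾ + (¼)*1260 = -¾ + 315 = 1257/4 ≈ 314.25)
G = 10 (G = -5*(-2) = 10)
V(-22, G) + (y - 1*3916) = -144*10 + (1257/4 - 1*3916) = -1440 + (1257/4 - 3916) = -1440 - 14407/4 = -20167/4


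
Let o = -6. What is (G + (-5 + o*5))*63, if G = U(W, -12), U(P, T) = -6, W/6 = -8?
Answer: -2583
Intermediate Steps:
W = -48 (W = 6*(-8) = -48)
G = -6
(G + (-5 + o*5))*63 = (-6 + (-5 - 6*5))*63 = (-6 + (-5 - 30))*63 = (-6 - 35)*63 = -41*63 = -2583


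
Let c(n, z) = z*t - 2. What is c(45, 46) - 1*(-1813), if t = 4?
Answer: 1995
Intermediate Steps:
c(n, z) = -2 + 4*z (c(n, z) = z*4 - 2 = 4*z - 2 = -2 + 4*z)
c(45, 46) - 1*(-1813) = (-2 + 4*46) - 1*(-1813) = (-2 + 184) + 1813 = 182 + 1813 = 1995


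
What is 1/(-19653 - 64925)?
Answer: -1/84578 ≈ -1.1823e-5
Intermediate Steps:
1/(-19653 - 64925) = 1/(-84578) = -1/84578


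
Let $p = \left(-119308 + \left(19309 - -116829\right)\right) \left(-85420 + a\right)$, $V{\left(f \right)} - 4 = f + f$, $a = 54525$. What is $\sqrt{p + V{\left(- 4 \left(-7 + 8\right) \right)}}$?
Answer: $i \sqrt{519962854} \approx 22803.0 i$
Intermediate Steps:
$V{\left(f \right)} = 4 + 2 f$ ($V{\left(f \right)} = 4 + \left(f + f\right) = 4 + 2 f$)
$p = -519962850$ ($p = \left(-119308 + \left(19309 - -116829\right)\right) \left(-85420 + 54525\right) = \left(-119308 + \left(19309 + 116829\right)\right) \left(-30895\right) = \left(-119308 + 136138\right) \left(-30895\right) = 16830 \left(-30895\right) = -519962850$)
$\sqrt{p + V{\left(- 4 \left(-7 + 8\right) \right)}} = \sqrt{-519962850 + \left(4 + 2 \left(- 4 \left(-7 + 8\right)\right)\right)} = \sqrt{-519962850 + \left(4 + 2 \left(\left(-4\right) 1\right)\right)} = \sqrt{-519962850 + \left(4 + 2 \left(-4\right)\right)} = \sqrt{-519962850 + \left(4 - 8\right)} = \sqrt{-519962850 - 4} = \sqrt{-519962854} = i \sqrt{519962854}$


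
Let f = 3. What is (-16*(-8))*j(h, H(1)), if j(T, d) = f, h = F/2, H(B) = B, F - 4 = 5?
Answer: 384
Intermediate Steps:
F = 9 (F = 4 + 5 = 9)
h = 9/2 ≈ 4.5000
j(T, d) = 3
(-16*(-8))*j(h, H(1)) = -16*(-8)*3 = 128*3 = 384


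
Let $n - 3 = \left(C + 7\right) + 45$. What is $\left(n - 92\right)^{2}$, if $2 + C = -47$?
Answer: $7396$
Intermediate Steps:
$C = -49$ ($C = -2 - 47 = -49$)
$n = 6$ ($n = 3 + \left(\left(-49 + 7\right) + 45\right) = 3 + \left(-42 + 45\right) = 3 + 3 = 6$)
$\left(n - 92\right)^{2} = \left(6 - 92\right)^{2} = \left(-86\right)^{2} = 7396$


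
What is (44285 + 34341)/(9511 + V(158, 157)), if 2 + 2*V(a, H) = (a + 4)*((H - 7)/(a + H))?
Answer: 275191/33420 ≈ 8.2343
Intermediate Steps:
V(a, H) = -1 + (-7 + H)*(4 + a)/(2*(H + a)) (V(a, H) = -1 + ((a + 4)*((H - 7)/(a + H)))/2 = -1 + ((4 + a)*((-7 + H)/(H + a)))/2 = -1 + ((-7 + H)*(4 + a)/(H + a))/2 = -1 + (-7 + H)*(4 + a)/(2*(H + a)))
(44285 + 34341)/(9511 + V(158, 157)) = (44285 + 34341)/(9511 + (-14 + 157 - 9/2*158 + (½)*157*158)/(157 + 158)) = 78626/(9511 + (-14 + 157 - 711 + 12403)/315) = 78626/(9511 + (1/315)*11835) = 78626/(9511 + 263/7) = 78626/(66840/7) = 78626*(7/66840) = 275191/33420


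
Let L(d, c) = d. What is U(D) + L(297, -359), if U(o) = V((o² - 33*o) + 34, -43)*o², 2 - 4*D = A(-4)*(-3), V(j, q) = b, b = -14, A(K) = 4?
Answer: 251/2 ≈ 125.50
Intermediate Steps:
V(j, q) = -14
D = 7/2 (D = ½ - (-3) = ½ - ¼*(-12) = ½ + 3 = 7/2 ≈ 3.5000)
U(o) = -14*o²
U(D) + L(297, -359) = -14*(7/2)² + 297 = -14*49/4 + 297 = -343/2 + 297 = 251/2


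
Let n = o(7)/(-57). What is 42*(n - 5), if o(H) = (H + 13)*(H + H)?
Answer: -7910/19 ≈ -416.32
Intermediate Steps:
o(H) = 2*H*(13 + H) (o(H) = (13 + H)*(2*H) = 2*H*(13 + H))
n = -280/57 (n = (2*7*(13 + 7))/(-57) = (2*7*20)*(-1/57) = 280*(-1/57) = -280/57 ≈ -4.9123)
42*(n - 5) = 42*(-280/57 - 5) = 42*(-565/57) = -7910/19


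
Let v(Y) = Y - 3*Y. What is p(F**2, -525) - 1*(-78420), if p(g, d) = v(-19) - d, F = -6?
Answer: 78983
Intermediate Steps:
v(Y) = -2*Y
p(g, d) = 38 - d (p(g, d) = -2*(-19) - d = 38 - d)
p(F**2, -525) - 1*(-78420) = (38 - 1*(-525)) - 1*(-78420) = (38 + 525) + 78420 = 563 + 78420 = 78983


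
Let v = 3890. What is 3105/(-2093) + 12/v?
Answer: -262029/176995 ≈ -1.4804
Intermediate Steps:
3105/(-2093) + 12/v = 3105/(-2093) + 12/3890 = 3105*(-1/2093) + 12*(1/3890) = -135/91 + 6/1945 = -262029/176995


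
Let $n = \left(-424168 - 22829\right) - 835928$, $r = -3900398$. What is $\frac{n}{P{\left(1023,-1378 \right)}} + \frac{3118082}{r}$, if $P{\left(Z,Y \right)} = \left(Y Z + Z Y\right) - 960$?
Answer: $- \frac{1895079114193}{5500239849252} \approx -0.34454$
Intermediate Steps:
$P{\left(Z,Y \right)} = -960 + 2 Y Z$ ($P{\left(Z,Y \right)} = \left(Y Z + Y Z\right) - 960 = 2 Y Z - 960 = -960 + 2 Y Z$)
$n = -1282925$ ($n = \left(-424168 - 22829\right) - 835928 = -446997 - 835928 = -1282925$)
$\frac{n}{P{\left(1023,-1378 \right)}} + \frac{3118082}{r} = - \frac{1282925}{-960 + 2 \left(-1378\right) 1023} + \frac{3118082}{-3900398} = - \frac{1282925}{-960 - 2819388} + 3118082 \left(- \frac{1}{3900398}\right) = - \frac{1282925}{-2820348} - \frac{1559041}{1950199} = \left(-1282925\right) \left(- \frac{1}{2820348}\right) - \frac{1559041}{1950199} = \frac{1282925}{2820348} - \frac{1559041}{1950199} = - \frac{1895079114193}{5500239849252}$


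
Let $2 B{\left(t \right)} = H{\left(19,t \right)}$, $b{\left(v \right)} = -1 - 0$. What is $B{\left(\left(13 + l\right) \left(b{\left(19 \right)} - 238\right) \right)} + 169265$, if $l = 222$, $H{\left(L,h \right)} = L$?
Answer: $\frac{338549}{2} \approx 1.6927 \cdot 10^{5}$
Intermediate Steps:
$b{\left(v \right)} = -1$ ($b{\left(v \right)} = -1 + 0 = -1$)
$B{\left(t \right)} = \frac{19}{2}$ ($B{\left(t \right)} = \frac{1}{2} \cdot 19 = \frac{19}{2}$)
$B{\left(\left(13 + l\right) \left(b{\left(19 \right)} - 238\right) \right)} + 169265 = \frac{19}{2} + 169265 = \frac{338549}{2}$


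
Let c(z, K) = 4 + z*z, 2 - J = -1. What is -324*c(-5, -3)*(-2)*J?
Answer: 56376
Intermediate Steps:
J = 3 (J = 2 - 1*(-1) = 2 + 1 = 3)
c(z, K) = 4 + z**2
-324*c(-5, -3)*(-2)*J = -324*(4 + (-5)**2)*(-2)*3 = -324*(4 + 25)*(-2)*3 = -324*29*(-2)*3 = -(-18792)*3 = -324*(-174) = 56376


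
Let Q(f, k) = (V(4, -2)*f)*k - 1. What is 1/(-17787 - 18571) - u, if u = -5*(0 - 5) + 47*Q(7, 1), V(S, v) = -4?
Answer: 48647003/36358 ≈ 1338.0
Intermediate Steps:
Q(f, k) = -1 - 4*f*k (Q(f, k) = (-4*f)*k - 1 = -4*f*k - 1 = -1 - 4*f*k)
u = -1338 (u = -5*(0 - 5) + 47*(-1 - 4*7*1) = -5*(-5) + 47*(-1 - 28) = 25 + 47*(-29) = 25 - 1363 = -1338)
1/(-17787 - 18571) - u = 1/(-17787 - 18571) - 1*(-1338) = 1/(-36358) + 1338 = -1/36358 + 1338 = 48647003/36358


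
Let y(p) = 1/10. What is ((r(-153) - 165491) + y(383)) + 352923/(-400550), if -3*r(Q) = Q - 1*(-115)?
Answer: -99423988927/600825 ≈ -1.6548e+5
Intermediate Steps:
y(p) = ⅒ (y(p) = 1*(⅒) = ⅒)
r(Q) = -115/3 - Q/3 (r(Q) = -(Q - 1*(-115))/3 = -(Q + 115)/3 = -(115 + Q)/3 = -115/3 - Q/3)
((r(-153) - 165491) + y(383)) + 352923/(-400550) = (((-115/3 - ⅓*(-153)) - 165491) + ⅒) + 352923/(-400550) = (((-115/3 + 51) - 165491) + ⅒) + 352923*(-1/400550) = ((38/3 - 165491) + ⅒) - 352923/400550 = (-496435/3 + ⅒) - 352923/400550 = -4964347/30 - 352923/400550 = -99423988927/600825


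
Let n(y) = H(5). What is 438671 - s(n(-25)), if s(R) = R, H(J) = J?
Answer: 438666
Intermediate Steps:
n(y) = 5
438671 - s(n(-25)) = 438671 - 1*5 = 438671 - 5 = 438666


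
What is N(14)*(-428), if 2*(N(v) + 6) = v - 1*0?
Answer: -428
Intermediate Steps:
N(v) = -6 + v/2 (N(v) = -6 + (v - 1*0)/2 = -6 + (v + 0)/2 = -6 + v/2)
N(14)*(-428) = (-6 + (½)*14)*(-428) = (-6 + 7)*(-428) = 1*(-428) = -428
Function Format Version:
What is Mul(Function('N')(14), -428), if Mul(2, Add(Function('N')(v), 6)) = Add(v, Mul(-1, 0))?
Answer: -428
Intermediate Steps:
Function('N')(v) = Add(-6, Mul(Rational(1, 2), v)) (Function('N')(v) = Add(-6, Mul(Rational(1, 2), Add(v, Mul(-1, 0)))) = Add(-6, Mul(Rational(1, 2), Add(v, 0))) = Add(-6, Mul(Rational(1, 2), v)))
Mul(Function('N')(14), -428) = Mul(Add(-6, Mul(Rational(1, 2), 14)), -428) = Mul(Add(-6, 7), -428) = Mul(1, -428) = -428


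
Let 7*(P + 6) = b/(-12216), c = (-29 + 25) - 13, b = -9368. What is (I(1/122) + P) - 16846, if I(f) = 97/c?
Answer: -3063244402/181713 ≈ -16858.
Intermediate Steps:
c = -17 (c = -4 - 13 = -17)
I(f) = -97/17 (I(f) = 97/(-17) = 97*(-1/17) = -97/17)
P = -62963/10689 (P = -6 + (-9368/(-12216))/7 = -6 + (-9368*(-1/12216))/7 = -6 + (1/7)*(1171/1527) = -6 + 1171/10689 = -62963/10689 ≈ -5.8904)
(I(1/122) + P) - 16846 = (-97/17 - 62963/10689) - 16846 = -2107204/181713 - 16846 = -3063244402/181713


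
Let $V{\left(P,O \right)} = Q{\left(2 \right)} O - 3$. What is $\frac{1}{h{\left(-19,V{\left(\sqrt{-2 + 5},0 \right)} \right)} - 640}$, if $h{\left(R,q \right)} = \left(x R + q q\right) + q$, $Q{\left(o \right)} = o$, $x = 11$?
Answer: $- \frac{1}{843} \approx -0.0011862$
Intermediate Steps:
$V{\left(P,O \right)} = -3 + 2 O$ ($V{\left(P,O \right)} = 2 O - 3 = -3 + 2 O$)
$h{\left(R,q \right)} = q + q^{2} + 11 R$ ($h{\left(R,q \right)} = \left(11 R + q q\right) + q = \left(11 R + q^{2}\right) + q = \left(q^{2} + 11 R\right) + q = q + q^{2} + 11 R$)
$\frac{1}{h{\left(-19,V{\left(\sqrt{-2 + 5},0 \right)} \right)} - 640} = \frac{1}{\left(\left(-3 + 2 \cdot 0\right) + \left(-3 + 2 \cdot 0\right)^{2} + 11 \left(-19\right)\right) - 640} = \frac{1}{\left(\left(-3 + 0\right) + \left(-3 + 0\right)^{2} - 209\right) - 640} = \frac{1}{\left(-3 + \left(-3\right)^{2} - 209\right) - 640} = \frac{1}{\left(-3 + 9 - 209\right) - 640} = \frac{1}{-203 - 640} = \frac{1}{-843} = - \frac{1}{843}$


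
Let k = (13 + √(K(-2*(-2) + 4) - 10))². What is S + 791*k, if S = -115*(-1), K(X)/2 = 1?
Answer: 127466 + 41132*I*√2 ≈ 1.2747e+5 + 58169.0*I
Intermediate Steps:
K(X) = 2 (K(X) = 2*1 = 2)
k = (13 + 2*I*√2)² (k = (13 + √(2 - 10))² = (13 + √(-8))² = (13 + 2*I*√2)² ≈ 161.0 + 73.539*I)
S = 115
S + 791*k = 115 + 791*(161 + 52*I*√2) = 115 + (127351 + 41132*I*√2) = 127466 + 41132*I*√2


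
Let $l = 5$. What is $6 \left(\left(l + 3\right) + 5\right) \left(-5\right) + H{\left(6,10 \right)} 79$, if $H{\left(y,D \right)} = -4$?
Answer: $-706$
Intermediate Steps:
$6 \left(\left(l + 3\right) + 5\right) \left(-5\right) + H{\left(6,10 \right)} 79 = 6 \left(\left(5 + 3\right) + 5\right) \left(-5\right) - 316 = 6 \left(8 + 5\right) \left(-5\right) - 316 = 6 \cdot 13 \left(-5\right) - 316 = 78 \left(-5\right) - 316 = -390 - 316 = -706$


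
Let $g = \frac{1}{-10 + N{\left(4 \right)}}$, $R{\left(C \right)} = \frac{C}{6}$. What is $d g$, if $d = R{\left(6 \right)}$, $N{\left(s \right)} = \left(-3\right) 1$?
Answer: $- \frac{1}{13} \approx -0.076923$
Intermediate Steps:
$R{\left(C \right)} = \frac{C}{6}$ ($R{\left(C \right)} = C \frac{1}{6} = \frac{C}{6}$)
$N{\left(s \right)} = -3$
$d = 1$ ($d = \frac{1}{6} \cdot 6 = 1$)
$g = - \frac{1}{13}$ ($g = \frac{1}{-10 - 3} = \frac{1}{-13} = - \frac{1}{13} \approx -0.076923$)
$d g = 1 \left(- \frac{1}{13}\right) = - \frac{1}{13}$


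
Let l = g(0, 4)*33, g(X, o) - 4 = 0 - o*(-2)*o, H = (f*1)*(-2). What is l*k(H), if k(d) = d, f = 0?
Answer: 0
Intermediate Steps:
H = 0 (H = (0*1)*(-2) = 0*(-2) = 0)
g(X, o) = 4 + 2*o² (g(X, o) = 4 + (0 - o*(-2)*o) = 4 + (0 - (-2*o)*o) = 4 + (0 - (-2)*o²) = 4 + (0 + 2*o²) = 4 + 2*o²)
l = 1188 (l = (4 + 2*4²)*33 = (4 + 2*16)*33 = (4 + 32)*33 = 36*33 = 1188)
l*k(H) = 1188*0 = 0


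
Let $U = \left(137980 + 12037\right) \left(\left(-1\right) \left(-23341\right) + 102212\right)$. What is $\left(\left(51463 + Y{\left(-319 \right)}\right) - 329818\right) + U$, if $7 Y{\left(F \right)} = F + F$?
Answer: $\frac{131843641684}{7} \approx 1.8835 \cdot 10^{10}$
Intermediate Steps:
$Y{\left(F \right)} = \frac{2 F}{7}$ ($Y{\left(F \right)} = \frac{F + F}{7} = \frac{2 F}{7}$)
$U = 18835084401$ ($U = 150017 \left(23341 + 102212\right) = 150017 \cdot 125553 = 18835084401$)
$\left(\left(51463 + Y{\left(-319 \right)}\right) - 329818\right) + U = \left(\left(51463 + \frac{2}{7} \left(-319\right)\right) - 329818\right) + 18835084401 = \left(\left(51463 - \frac{638}{7}\right) - 329818\right) + 18835084401 = \left(\frac{359603}{7} - 329818\right) + 18835084401 = - \frac{1949123}{7} + 18835084401 = \frac{131843641684}{7}$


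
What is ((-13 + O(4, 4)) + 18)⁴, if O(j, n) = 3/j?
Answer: 279841/256 ≈ 1093.1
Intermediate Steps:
((-13 + O(4, 4)) + 18)⁴ = ((-13 + 3/4) + 18)⁴ = ((-13 + 3*(¼)) + 18)⁴ = ((-13 + ¾) + 18)⁴ = (-49/4 + 18)⁴ = (23/4)⁴ = 279841/256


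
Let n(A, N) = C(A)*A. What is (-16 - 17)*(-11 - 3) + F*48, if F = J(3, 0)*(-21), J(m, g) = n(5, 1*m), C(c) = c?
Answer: -24738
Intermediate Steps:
n(A, N) = A**2 (n(A, N) = A*A = A**2)
J(m, g) = 25 (J(m, g) = 5**2 = 25)
F = -525 (F = 25*(-21) = -525)
(-16 - 17)*(-11 - 3) + F*48 = (-16 - 17)*(-11 - 3) - 525*48 = -33*(-14) - 25200 = 462 - 25200 = -24738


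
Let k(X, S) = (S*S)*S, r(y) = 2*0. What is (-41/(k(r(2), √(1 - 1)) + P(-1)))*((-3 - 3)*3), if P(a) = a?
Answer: -738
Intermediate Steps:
r(y) = 0
k(X, S) = S³ (k(X, S) = S²*S = S³)
(-41/(k(r(2), √(1 - 1)) + P(-1)))*((-3 - 3)*3) = (-41/((√(1 - 1))³ - 1))*((-3 - 3)*3) = (-41/((√0)³ - 1))*(-6*3) = -41/(0³ - 1)*(-18) = -41/(0 - 1)*(-18) = -41/(-1)*(-18) = -41*(-1)*(-18) = 41*(-18) = -738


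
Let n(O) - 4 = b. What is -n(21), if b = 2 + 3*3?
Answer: -15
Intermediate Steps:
b = 11 (b = 2 + 9 = 11)
n(O) = 15 (n(O) = 4 + 11 = 15)
-n(21) = -1*15 = -15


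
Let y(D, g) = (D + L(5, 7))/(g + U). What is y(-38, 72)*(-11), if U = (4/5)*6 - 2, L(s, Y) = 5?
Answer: 165/34 ≈ 4.8529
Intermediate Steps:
U = 14/5 (U = (4*(⅕))*6 - 2 = (⅘)*6 - 2 = 24/5 - 2 = 14/5 ≈ 2.8000)
y(D, g) = (5 + D)/(14/5 + g) (y(D, g) = (D + 5)/(g + 14/5) = (5 + D)/(14/5 + g))
y(-38, 72)*(-11) = (5*(5 - 38)/(14 + 5*72))*(-11) = (5*(-33)/(14 + 360))*(-11) = (5*(-33)/374)*(-11) = (5*(1/374)*(-33))*(-11) = -15/34*(-11) = 165/34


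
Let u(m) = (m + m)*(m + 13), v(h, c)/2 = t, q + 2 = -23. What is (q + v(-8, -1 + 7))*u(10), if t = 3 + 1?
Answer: -7820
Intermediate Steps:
q = -25 (q = -2 - 23 = -25)
t = 4
v(h, c) = 8 (v(h, c) = 2*4 = 8)
u(m) = 2*m*(13 + m) (u(m) = (2*m)*(13 + m) = 2*m*(13 + m))
(q + v(-8, -1 + 7))*u(10) = (-25 + 8)*(2*10*(13 + 10)) = -34*10*23 = -17*460 = -7820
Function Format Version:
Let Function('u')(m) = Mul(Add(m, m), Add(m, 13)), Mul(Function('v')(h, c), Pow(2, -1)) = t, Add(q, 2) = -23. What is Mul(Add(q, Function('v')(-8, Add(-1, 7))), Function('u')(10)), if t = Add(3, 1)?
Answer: -7820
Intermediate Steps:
q = -25 (q = Add(-2, -23) = -25)
t = 4
Function('v')(h, c) = 8 (Function('v')(h, c) = Mul(2, 4) = 8)
Function('u')(m) = Mul(2, m, Add(13, m)) (Function('u')(m) = Mul(Mul(2, m), Add(13, m)) = Mul(2, m, Add(13, m)))
Mul(Add(q, Function('v')(-8, Add(-1, 7))), Function('u')(10)) = Mul(Add(-25, 8), Mul(2, 10, Add(13, 10))) = Mul(-17, Mul(2, 10, 23)) = Mul(-17, 460) = -7820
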